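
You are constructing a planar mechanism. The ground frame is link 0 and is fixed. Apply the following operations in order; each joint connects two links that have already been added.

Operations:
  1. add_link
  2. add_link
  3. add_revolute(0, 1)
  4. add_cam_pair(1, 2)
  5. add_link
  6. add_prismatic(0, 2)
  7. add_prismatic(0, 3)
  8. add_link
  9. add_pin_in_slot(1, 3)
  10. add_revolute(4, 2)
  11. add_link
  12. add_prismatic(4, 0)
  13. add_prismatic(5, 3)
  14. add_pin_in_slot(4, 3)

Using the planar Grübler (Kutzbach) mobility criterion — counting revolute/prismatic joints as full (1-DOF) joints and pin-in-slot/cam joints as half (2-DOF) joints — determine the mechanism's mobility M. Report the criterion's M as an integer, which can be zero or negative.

L=1 J1=0 J2=0
add link → L=2 J1=0 J2=0
add link → L=3 J1=0 J2=0
R@0,1 dof=1 J1 → L=3 J1=1 J2=0
C@1,2 dof=2 J2 → L=3 J1=1 J2=1
add link → L=4 J1=1 J2=1
P@0,2 dof=1 J1 → L=4 J1=2 J2=1
P@0,3 dof=1 J1 → L=4 J1=3 J2=1
add link → L=5 J1=3 J2=1
PS@1,3 dof=2 J2 → L=5 J1=3 J2=2
R@4,2 dof=1 J1 → L=5 J1=4 J2=2
add link → L=6 J1=4 J2=2
P@4,0 dof=1 J1 → L=6 J1=5 J2=2
P@5,3 dof=1 J1 → L=6 J1=6 J2=2
PS@4,3 dof=2 J2 → L=6 J1=6 J2=3
M=3(L−1)−2J1−J2=3·5−2·6−3=0

M = 0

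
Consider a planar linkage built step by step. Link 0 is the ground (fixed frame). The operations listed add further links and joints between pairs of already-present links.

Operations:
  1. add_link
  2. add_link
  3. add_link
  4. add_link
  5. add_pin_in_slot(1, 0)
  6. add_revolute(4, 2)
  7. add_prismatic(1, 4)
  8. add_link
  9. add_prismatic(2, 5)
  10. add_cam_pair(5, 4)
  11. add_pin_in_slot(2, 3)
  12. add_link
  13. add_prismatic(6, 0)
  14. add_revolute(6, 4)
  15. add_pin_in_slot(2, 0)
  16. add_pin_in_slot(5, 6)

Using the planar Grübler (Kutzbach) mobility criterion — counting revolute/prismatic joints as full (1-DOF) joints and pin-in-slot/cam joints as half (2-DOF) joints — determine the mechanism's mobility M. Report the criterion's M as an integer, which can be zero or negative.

L=1 J1=0 J2=0
add link → L=2 J1=0 J2=0
add link → L=3 J1=0 J2=0
add link → L=4 J1=0 J2=0
add link → L=5 J1=0 J2=0
PS@1,0 dof=2 J2 → L=5 J1=0 J2=1
R@4,2 dof=1 J1 → L=5 J1=1 J2=1
P@1,4 dof=1 J1 → L=5 J1=2 J2=1
add link → L=6 J1=2 J2=1
P@2,5 dof=1 J1 → L=6 J1=3 J2=1
C@5,4 dof=2 J2 → L=6 J1=3 J2=2
PS@2,3 dof=2 J2 → L=6 J1=3 J2=3
add link → L=7 J1=3 J2=3
P@6,0 dof=1 J1 → L=7 J1=4 J2=3
R@6,4 dof=1 J1 → L=7 J1=5 J2=3
PS@2,0 dof=2 J2 → L=7 J1=5 J2=4
PS@5,6 dof=2 J2 → L=7 J1=5 J2=5
M=3(L−1)−2J1−J2=3·6−2·5−5=3

M = 3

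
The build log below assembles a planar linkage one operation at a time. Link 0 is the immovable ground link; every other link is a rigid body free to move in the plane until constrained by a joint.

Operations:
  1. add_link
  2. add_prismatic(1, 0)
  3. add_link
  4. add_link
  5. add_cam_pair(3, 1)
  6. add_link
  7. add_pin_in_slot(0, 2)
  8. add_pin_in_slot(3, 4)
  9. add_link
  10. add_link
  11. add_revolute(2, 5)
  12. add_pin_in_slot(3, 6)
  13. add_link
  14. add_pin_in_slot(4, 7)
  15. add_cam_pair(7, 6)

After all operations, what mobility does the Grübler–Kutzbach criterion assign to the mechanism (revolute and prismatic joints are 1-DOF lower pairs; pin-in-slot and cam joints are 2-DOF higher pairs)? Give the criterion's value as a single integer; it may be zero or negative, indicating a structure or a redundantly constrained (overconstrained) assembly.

ground; <1,0,0>
#1 <2,0,0>
P:1↔0 J1 <2,1,0>
#2 <3,1,0>
#3 <4,1,0>
C:3↔1 J2 <4,1,1>
#4 <5,1,1>
PS:0↔2 J2 <5,1,2>
PS:3↔4 J2 <5,1,3>
#5 <6,1,3>
#6 <7,1,3>
R:2↔5 J1 <7,2,3>
PS:3↔6 J2 <7,2,4>
#7 <8,2,4>
PS:4↔7 J2 <8,2,5>
C:7↔6 J2 <8,2,6>
3×7 − 2×2 − 1×6 = 11

M = 11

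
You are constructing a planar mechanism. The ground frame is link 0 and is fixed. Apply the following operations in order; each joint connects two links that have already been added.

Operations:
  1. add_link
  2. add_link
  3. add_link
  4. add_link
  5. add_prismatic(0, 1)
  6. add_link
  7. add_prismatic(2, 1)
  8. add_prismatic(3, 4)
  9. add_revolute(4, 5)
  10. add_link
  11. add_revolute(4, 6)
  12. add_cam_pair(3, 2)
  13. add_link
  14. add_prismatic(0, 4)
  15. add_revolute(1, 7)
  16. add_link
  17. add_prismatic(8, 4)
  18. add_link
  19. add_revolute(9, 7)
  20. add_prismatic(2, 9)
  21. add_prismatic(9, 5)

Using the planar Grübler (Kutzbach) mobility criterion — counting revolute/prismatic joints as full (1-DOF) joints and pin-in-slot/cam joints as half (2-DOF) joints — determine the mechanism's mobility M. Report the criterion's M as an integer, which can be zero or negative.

[1;0;0] (link 0 is ground)
L+ [2;0;0]
L+ [3;0;0]
L+ [4;0;0]
L+ [5;0;0]
P(0,1)∈J1 [5;1;0]
L+ [6;1;0]
P(2,1)∈J1 [6;2;0]
P(3,4)∈J1 [6;3;0]
R(4,5)∈J1 [6;4;0]
L+ [7;4;0]
R(4,6)∈J1 [7;5;0]
C(3,2)∈J2 [7;5;1]
L+ [8;5;1]
P(0,4)∈J1 [8;6;1]
R(1,7)∈J1 [8;7;1]
L+ [9;7;1]
P(8,4)∈J1 [9;8;1]
L+ [10;8;1]
R(9,7)∈J1 [10;9;1]
P(2,9)∈J1 [10;10;1]
P(9,5)∈J1 [10;11;1]
mobility = 27 − 22 − 1 = 4

M = 4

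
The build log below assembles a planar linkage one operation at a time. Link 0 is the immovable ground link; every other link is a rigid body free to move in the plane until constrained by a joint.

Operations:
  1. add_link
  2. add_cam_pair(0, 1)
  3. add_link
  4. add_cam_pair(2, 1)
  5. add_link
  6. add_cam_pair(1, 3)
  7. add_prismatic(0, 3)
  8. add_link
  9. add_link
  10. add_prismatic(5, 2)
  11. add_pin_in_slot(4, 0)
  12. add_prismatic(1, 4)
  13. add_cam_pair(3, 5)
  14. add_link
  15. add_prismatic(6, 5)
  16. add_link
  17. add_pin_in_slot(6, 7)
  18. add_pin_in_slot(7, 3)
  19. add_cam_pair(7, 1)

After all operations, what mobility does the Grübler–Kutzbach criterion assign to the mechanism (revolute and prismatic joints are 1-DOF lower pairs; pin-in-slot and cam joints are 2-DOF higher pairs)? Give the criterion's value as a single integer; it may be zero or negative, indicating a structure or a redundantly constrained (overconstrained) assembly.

ground; <1,0,0>
#1 <2,0,0>
C:0↔1 J2 <2,0,1>
#2 <3,0,1>
C:2↔1 J2 <3,0,2>
#3 <4,0,2>
C:1↔3 J2 <4,0,3>
P:0↔3 J1 <4,1,3>
#4 <5,1,3>
#5 <6,1,3>
P:5↔2 J1 <6,2,3>
PS:4↔0 J2 <6,2,4>
P:1↔4 J1 <6,3,4>
C:3↔5 J2 <6,3,5>
#6 <7,3,5>
P:6↔5 J1 <7,4,5>
#7 <8,4,5>
PS:6↔7 J2 <8,4,6>
PS:7↔3 J2 <8,4,7>
C:7↔1 J2 <8,4,8>
3×7 − 2×4 − 1×8 = 5

M = 5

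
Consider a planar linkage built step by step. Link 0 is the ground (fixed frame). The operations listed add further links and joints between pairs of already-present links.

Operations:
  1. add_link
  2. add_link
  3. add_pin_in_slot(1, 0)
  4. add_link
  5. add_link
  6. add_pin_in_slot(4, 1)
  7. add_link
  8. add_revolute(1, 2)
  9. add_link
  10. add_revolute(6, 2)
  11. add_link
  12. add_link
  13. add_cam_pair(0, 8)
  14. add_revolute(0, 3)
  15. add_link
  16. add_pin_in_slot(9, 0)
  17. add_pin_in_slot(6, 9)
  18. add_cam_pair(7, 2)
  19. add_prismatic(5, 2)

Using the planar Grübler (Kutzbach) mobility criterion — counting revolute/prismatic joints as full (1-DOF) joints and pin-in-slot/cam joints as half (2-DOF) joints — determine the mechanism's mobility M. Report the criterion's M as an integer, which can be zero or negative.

ground; <1,0,0>
#1 <2,0,0>
#2 <3,0,0>
PS:1↔0 J2 <3,0,1>
#3 <4,0,1>
#4 <5,0,1>
PS:4↔1 J2 <5,0,2>
#5 <6,0,2>
R:1↔2 J1 <6,1,2>
#6 <7,1,2>
R:6↔2 J1 <7,2,2>
#7 <8,2,2>
#8 <9,2,2>
C:0↔8 J2 <9,2,3>
R:0↔3 J1 <9,3,3>
#9 <10,3,3>
PS:9↔0 J2 <10,3,4>
PS:6↔9 J2 <10,3,5>
C:7↔2 J2 <10,3,6>
P:5↔2 J1 <10,4,6>
3×9 − 2×4 − 1×6 = 13

M = 13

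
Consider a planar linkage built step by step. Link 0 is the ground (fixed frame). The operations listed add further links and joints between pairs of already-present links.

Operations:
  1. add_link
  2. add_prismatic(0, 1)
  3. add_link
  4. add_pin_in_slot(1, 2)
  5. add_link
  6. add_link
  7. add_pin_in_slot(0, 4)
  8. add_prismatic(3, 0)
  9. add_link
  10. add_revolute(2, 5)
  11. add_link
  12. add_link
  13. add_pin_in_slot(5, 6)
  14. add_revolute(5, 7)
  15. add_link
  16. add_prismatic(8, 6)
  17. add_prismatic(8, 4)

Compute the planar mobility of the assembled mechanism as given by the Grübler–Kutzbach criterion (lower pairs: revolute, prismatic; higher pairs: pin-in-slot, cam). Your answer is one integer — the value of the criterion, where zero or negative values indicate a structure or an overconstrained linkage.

M = 9

(L,J1,J2)=(1,0,0); link0 fixed
link1: (2,0,0)
P 0-1 [J1]: (2,1,0)
link2: (3,1,0)
PS 1-2 [J2]: (3,1,1)
link3: (4,1,1)
link4: (5,1,1)
PS 0-4 [J2]: (5,1,2)
P 3-0 [J1]: (5,2,2)
link5: (6,2,2)
R 2-5 [J1]: (6,3,2)
link6: (7,3,2)
link7: (8,3,2)
PS 5-6 [J2]: (8,3,3)
R 5-7 [J1]: (8,4,3)
link8: (9,4,3)
P 8-6 [J1]: (9,5,3)
P 8-4 [J1]: (9,6,3)
Grübler: 3·8 − 2·6 − 3 = 9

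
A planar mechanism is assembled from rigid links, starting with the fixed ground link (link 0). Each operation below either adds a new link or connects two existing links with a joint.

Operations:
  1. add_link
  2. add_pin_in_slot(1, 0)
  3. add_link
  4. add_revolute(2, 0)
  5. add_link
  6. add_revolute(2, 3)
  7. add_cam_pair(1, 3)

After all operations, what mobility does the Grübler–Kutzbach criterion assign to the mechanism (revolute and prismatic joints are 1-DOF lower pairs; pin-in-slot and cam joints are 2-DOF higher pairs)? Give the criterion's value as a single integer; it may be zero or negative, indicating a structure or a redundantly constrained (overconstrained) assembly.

link 0 = ground. State L|J1|J2 = 1|0|0
+link1  2|0|0
PS(1,0) f=2→J2  2|0|1
+link2  3|0|1
R(2,0) f=1→J1  3|1|1
+link3  4|1|1
R(2,3) f=1→J1  4|2|1
C(1,3) f=2→J2  4|2|2
M = 3(4−1)−2·2−2 = 9−4−2 = 3

M = 3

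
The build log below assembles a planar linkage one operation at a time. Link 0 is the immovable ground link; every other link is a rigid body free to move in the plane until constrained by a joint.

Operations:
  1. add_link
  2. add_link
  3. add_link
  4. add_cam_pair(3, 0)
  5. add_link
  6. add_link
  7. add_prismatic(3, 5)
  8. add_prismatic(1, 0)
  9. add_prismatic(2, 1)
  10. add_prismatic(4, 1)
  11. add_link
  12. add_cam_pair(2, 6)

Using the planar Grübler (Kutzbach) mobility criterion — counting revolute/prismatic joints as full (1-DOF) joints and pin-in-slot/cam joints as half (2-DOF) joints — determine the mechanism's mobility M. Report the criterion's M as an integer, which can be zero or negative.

L=1 J1=0 J2=0
add link → L=2 J1=0 J2=0
add link → L=3 J1=0 J2=0
add link → L=4 J1=0 J2=0
C@3,0 dof=2 J2 → L=4 J1=0 J2=1
add link → L=5 J1=0 J2=1
add link → L=6 J1=0 J2=1
P@3,5 dof=1 J1 → L=6 J1=1 J2=1
P@1,0 dof=1 J1 → L=6 J1=2 J2=1
P@2,1 dof=1 J1 → L=6 J1=3 J2=1
P@4,1 dof=1 J1 → L=6 J1=4 J2=1
add link → L=7 J1=4 J2=1
C@2,6 dof=2 J2 → L=7 J1=4 J2=2
M=3(L−1)−2J1−J2=3·6−2·4−2=8

M = 8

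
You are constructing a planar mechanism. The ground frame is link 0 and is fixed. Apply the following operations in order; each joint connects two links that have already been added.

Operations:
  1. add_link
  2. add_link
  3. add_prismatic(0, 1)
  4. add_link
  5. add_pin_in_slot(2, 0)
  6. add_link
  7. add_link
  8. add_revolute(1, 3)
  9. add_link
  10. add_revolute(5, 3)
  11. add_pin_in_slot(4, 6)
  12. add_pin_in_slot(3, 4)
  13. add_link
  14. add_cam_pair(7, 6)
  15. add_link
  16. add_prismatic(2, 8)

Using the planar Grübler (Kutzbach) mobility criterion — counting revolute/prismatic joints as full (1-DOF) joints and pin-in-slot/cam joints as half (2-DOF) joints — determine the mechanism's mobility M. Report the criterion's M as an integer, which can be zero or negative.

M = 12

ground; <1,0,0>
#1 <2,0,0>
#2 <3,0,0>
P:0↔1 J1 <3,1,0>
#3 <4,1,0>
PS:2↔0 J2 <4,1,1>
#4 <5,1,1>
#5 <6,1,1>
R:1↔3 J1 <6,2,1>
#6 <7,2,1>
R:5↔3 J1 <7,3,1>
PS:4↔6 J2 <7,3,2>
PS:3↔4 J2 <7,3,3>
#7 <8,3,3>
C:7↔6 J2 <8,3,4>
#8 <9,3,4>
P:2↔8 J1 <9,4,4>
3×8 − 2×4 − 1×4 = 12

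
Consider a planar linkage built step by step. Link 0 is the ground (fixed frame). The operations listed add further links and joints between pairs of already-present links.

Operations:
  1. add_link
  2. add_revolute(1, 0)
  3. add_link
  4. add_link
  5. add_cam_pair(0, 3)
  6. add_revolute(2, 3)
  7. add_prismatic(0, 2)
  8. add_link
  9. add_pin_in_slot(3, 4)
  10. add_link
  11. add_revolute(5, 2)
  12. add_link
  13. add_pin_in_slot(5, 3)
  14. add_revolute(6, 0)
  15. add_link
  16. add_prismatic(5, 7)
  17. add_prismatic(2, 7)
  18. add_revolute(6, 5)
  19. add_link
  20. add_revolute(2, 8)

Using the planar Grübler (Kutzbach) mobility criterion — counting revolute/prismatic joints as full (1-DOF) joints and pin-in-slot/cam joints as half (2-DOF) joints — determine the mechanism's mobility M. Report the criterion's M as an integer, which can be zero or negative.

M = 3

L=1 J1=0 J2=0
add link → L=2 J1=0 J2=0
R@1,0 dof=1 J1 → L=2 J1=1 J2=0
add link → L=3 J1=1 J2=0
add link → L=4 J1=1 J2=0
C@0,3 dof=2 J2 → L=4 J1=1 J2=1
R@2,3 dof=1 J1 → L=4 J1=2 J2=1
P@0,2 dof=1 J1 → L=4 J1=3 J2=1
add link → L=5 J1=3 J2=1
PS@3,4 dof=2 J2 → L=5 J1=3 J2=2
add link → L=6 J1=3 J2=2
R@5,2 dof=1 J1 → L=6 J1=4 J2=2
add link → L=7 J1=4 J2=2
PS@5,3 dof=2 J2 → L=7 J1=4 J2=3
R@6,0 dof=1 J1 → L=7 J1=5 J2=3
add link → L=8 J1=5 J2=3
P@5,7 dof=1 J1 → L=8 J1=6 J2=3
P@2,7 dof=1 J1 → L=8 J1=7 J2=3
R@6,5 dof=1 J1 → L=8 J1=8 J2=3
add link → L=9 J1=8 J2=3
R@2,8 dof=1 J1 → L=9 J1=9 J2=3
M=3(L−1)−2J1−J2=3·8−2·9−3=3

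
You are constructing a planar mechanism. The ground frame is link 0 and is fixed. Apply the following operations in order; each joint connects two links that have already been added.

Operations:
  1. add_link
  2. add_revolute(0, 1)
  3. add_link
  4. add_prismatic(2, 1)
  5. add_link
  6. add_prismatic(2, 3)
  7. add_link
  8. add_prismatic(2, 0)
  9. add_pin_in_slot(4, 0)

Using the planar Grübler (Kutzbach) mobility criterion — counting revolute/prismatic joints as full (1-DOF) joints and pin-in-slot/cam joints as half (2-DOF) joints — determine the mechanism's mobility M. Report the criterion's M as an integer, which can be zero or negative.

L=1 J1=0 J2=0
add link → L=2 J1=0 J2=0
R@0,1 dof=1 J1 → L=2 J1=1 J2=0
add link → L=3 J1=1 J2=0
P@2,1 dof=1 J1 → L=3 J1=2 J2=0
add link → L=4 J1=2 J2=0
P@2,3 dof=1 J1 → L=4 J1=3 J2=0
add link → L=5 J1=3 J2=0
P@2,0 dof=1 J1 → L=5 J1=4 J2=0
PS@4,0 dof=2 J2 → L=5 J1=4 J2=1
M=3(L−1)−2J1−J2=3·4−2·4−1=3

M = 3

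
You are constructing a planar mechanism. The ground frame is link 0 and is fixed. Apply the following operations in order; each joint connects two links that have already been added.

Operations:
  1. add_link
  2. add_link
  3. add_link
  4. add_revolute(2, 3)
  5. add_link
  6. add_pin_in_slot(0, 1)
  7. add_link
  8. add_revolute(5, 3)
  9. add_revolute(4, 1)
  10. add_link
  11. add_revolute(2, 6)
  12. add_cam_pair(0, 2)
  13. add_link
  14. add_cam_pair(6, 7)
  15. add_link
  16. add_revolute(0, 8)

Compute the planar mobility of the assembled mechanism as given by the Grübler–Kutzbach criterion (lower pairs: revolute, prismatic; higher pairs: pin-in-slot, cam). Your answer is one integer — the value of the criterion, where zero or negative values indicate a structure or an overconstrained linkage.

(L,J1,J2)=(1,0,0); link0 fixed
link1: (2,0,0)
link2: (3,0,0)
link3: (4,0,0)
R 2-3 [J1]: (4,1,0)
link4: (5,1,0)
PS 0-1 [J2]: (5,1,1)
link5: (6,1,1)
R 5-3 [J1]: (6,2,1)
R 4-1 [J1]: (6,3,1)
link6: (7,3,1)
R 2-6 [J1]: (7,4,1)
C 0-2 [J2]: (7,4,2)
link7: (8,4,2)
C 6-7 [J2]: (8,4,3)
link8: (9,4,3)
R 0-8 [J1]: (9,5,3)
Grübler: 3·8 − 2·5 − 3 = 11

M = 11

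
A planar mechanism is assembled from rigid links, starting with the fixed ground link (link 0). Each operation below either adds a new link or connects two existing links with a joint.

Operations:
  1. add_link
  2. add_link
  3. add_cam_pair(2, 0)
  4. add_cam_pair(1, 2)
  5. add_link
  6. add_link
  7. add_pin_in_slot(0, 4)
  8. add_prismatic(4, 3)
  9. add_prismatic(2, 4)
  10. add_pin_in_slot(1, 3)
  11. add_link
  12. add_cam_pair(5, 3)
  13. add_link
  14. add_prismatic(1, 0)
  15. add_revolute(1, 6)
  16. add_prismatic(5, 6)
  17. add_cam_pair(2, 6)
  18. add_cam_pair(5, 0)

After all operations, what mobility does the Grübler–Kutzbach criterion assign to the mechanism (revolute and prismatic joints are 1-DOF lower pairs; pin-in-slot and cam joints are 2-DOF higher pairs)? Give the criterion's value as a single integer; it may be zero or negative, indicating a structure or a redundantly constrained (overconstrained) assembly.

link 0 = ground. State L|J1|J2 = 1|0|0
+link1  2|0|0
+link2  3|0|0
C(2,0) f=2→J2  3|0|1
C(1,2) f=2→J2  3|0|2
+link3  4|0|2
+link4  5|0|2
PS(0,4) f=2→J2  5|0|3
P(4,3) f=1→J1  5|1|3
P(2,4) f=1→J1  5|2|3
PS(1,3) f=2→J2  5|2|4
+link5  6|2|4
C(5,3) f=2→J2  6|2|5
+link6  7|2|5
P(1,0) f=1→J1  7|3|5
R(1,6) f=1→J1  7|4|5
P(5,6) f=1→J1  7|5|5
C(2,6) f=2→J2  7|5|6
C(5,0) f=2→J2  7|5|7
M = 3(7−1)−2·5−7 = 18−10−7 = 1

M = 1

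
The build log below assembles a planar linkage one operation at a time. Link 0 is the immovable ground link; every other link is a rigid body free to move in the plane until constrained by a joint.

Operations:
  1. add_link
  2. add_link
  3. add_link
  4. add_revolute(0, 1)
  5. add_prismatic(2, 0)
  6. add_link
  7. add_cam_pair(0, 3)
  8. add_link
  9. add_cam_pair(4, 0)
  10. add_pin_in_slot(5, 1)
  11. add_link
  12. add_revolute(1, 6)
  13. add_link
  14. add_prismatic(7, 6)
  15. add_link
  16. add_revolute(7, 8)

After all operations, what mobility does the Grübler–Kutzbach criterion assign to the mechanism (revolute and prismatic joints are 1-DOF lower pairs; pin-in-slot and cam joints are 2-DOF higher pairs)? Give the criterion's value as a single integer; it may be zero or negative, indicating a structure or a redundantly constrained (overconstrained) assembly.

[1;0;0] (link 0 is ground)
L+ [2;0;0]
L+ [3;0;0]
L+ [4;0;0]
R(0,1)∈J1 [4;1;0]
P(2,0)∈J1 [4;2;0]
L+ [5;2;0]
C(0,3)∈J2 [5;2;1]
L+ [6;2;1]
C(4,0)∈J2 [6;2;2]
PS(5,1)∈J2 [6;2;3]
L+ [7;2;3]
R(1,6)∈J1 [7;3;3]
L+ [8;3;3]
P(7,6)∈J1 [8;4;3]
L+ [9;4;3]
R(7,8)∈J1 [9;5;3]
mobility = 24 − 10 − 3 = 11

M = 11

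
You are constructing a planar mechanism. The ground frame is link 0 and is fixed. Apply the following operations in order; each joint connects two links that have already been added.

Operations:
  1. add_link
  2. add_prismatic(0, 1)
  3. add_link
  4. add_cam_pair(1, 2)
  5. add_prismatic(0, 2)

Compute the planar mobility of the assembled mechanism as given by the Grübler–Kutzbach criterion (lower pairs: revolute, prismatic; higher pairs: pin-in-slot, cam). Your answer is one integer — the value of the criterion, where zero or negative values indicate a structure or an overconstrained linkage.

(L,J1,J2)=(1,0,0); link0 fixed
link1: (2,0,0)
P 0-1 [J1]: (2,1,0)
link2: (3,1,0)
C 1-2 [J2]: (3,1,1)
P 0-2 [J1]: (3,2,1)
Grübler: 3·2 − 2·2 − 1 = 1

M = 1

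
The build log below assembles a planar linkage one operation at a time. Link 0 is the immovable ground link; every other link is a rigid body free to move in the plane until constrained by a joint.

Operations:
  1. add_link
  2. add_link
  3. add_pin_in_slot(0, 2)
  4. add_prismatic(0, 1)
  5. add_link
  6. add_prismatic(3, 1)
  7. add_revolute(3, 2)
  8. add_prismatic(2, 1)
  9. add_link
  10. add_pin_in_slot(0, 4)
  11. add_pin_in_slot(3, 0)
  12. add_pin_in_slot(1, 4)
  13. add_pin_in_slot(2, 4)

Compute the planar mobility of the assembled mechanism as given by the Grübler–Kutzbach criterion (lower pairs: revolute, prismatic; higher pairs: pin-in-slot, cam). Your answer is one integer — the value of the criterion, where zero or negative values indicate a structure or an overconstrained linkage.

M = -1

ground; <1,0,0>
#1 <2,0,0>
#2 <3,0,0>
PS:0↔2 J2 <3,0,1>
P:0↔1 J1 <3,1,1>
#3 <4,1,1>
P:3↔1 J1 <4,2,1>
R:3↔2 J1 <4,3,1>
P:2↔1 J1 <4,4,1>
#4 <5,4,1>
PS:0↔4 J2 <5,4,2>
PS:3↔0 J2 <5,4,3>
PS:1↔4 J2 <5,4,4>
PS:2↔4 J2 <5,4,5>
3×4 − 2×4 − 1×5 = -1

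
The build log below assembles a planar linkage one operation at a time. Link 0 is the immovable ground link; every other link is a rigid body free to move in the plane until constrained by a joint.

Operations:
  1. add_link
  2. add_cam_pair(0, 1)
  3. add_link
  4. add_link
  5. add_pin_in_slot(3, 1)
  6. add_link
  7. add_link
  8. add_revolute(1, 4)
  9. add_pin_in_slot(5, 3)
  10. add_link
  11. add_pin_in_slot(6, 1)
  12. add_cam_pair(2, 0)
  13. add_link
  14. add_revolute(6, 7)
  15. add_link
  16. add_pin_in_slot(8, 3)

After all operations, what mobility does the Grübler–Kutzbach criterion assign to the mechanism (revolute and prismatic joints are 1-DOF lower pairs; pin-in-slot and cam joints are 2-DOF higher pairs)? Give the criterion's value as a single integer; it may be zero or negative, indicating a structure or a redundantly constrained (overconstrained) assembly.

M = 14

(L,J1,J2)=(1,0,0); link0 fixed
link1: (2,0,0)
C 0-1 [J2]: (2,0,1)
link2: (3,0,1)
link3: (4,0,1)
PS 3-1 [J2]: (4,0,2)
link4: (5,0,2)
link5: (6,0,2)
R 1-4 [J1]: (6,1,2)
PS 5-3 [J2]: (6,1,3)
link6: (7,1,3)
PS 6-1 [J2]: (7,1,4)
C 2-0 [J2]: (7,1,5)
link7: (8,1,5)
R 6-7 [J1]: (8,2,5)
link8: (9,2,5)
PS 8-3 [J2]: (9,2,6)
Grübler: 3·8 − 2·2 − 6 = 14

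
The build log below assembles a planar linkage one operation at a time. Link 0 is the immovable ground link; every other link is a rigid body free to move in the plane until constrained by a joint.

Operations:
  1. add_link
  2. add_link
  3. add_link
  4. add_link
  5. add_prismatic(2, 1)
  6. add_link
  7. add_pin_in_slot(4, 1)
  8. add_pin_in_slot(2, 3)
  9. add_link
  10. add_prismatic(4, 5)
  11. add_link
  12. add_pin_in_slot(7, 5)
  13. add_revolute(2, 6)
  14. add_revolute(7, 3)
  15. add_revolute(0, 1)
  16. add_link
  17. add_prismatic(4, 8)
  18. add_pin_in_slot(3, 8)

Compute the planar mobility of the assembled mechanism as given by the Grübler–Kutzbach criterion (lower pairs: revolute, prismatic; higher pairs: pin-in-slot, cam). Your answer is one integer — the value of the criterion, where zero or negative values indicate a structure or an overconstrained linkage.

L=1 J1=0 J2=0
add link → L=2 J1=0 J2=0
add link → L=3 J1=0 J2=0
add link → L=4 J1=0 J2=0
add link → L=5 J1=0 J2=0
P@2,1 dof=1 J1 → L=5 J1=1 J2=0
add link → L=6 J1=1 J2=0
PS@4,1 dof=2 J2 → L=6 J1=1 J2=1
PS@2,3 dof=2 J2 → L=6 J1=1 J2=2
add link → L=7 J1=1 J2=2
P@4,5 dof=1 J1 → L=7 J1=2 J2=2
add link → L=8 J1=2 J2=2
PS@7,5 dof=2 J2 → L=8 J1=2 J2=3
R@2,6 dof=1 J1 → L=8 J1=3 J2=3
R@7,3 dof=1 J1 → L=8 J1=4 J2=3
R@0,1 dof=1 J1 → L=8 J1=5 J2=3
add link → L=9 J1=5 J2=3
P@4,8 dof=1 J1 → L=9 J1=6 J2=3
PS@3,8 dof=2 J2 → L=9 J1=6 J2=4
M=3(L−1)−2J1−J2=3·8−2·6−4=8

M = 8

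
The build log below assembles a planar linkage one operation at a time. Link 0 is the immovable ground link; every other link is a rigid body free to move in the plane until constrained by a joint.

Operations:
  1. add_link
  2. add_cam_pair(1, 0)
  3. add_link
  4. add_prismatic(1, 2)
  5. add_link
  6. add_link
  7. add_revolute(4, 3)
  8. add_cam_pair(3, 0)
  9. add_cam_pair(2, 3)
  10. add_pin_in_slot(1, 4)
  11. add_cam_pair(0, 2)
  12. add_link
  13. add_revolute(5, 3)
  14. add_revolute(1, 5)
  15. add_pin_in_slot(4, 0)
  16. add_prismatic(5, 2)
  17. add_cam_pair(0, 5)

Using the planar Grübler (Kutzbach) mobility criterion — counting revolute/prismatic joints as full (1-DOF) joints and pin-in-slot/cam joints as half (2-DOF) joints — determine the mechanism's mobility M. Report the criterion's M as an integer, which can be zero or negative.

L=1 J1=0 J2=0
add link → L=2 J1=0 J2=0
C@1,0 dof=2 J2 → L=2 J1=0 J2=1
add link → L=3 J1=0 J2=1
P@1,2 dof=1 J1 → L=3 J1=1 J2=1
add link → L=4 J1=1 J2=1
add link → L=5 J1=1 J2=1
R@4,3 dof=1 J1 → L=5 J1=2 J2=1
C@3,0 dof=2 J2 → L=5 J1=2 J2=2
C@2,3 dof=2 J2 → L=5 J1=2 J2=3
PS@1,4 dof=2 J2 → L=5 J1=2 J2=4
C@0,2 dof=2 J2 → L=5 J1=2 J2=5
add link → L=6 J1=2 J2=5
R@5,3 dof=1 J1 → L=6 J1=3 J2=5
R@1,5 dof=1 J1 → L=6 J1=4 J2=5
PS@4,0 dof=2 J2 → L=6 J1=4 J2=6
P@5,2 dof=1 J1 → L=6 J1=5 J2=6
C@0,5 dof=2 J2 → L=6 J1=5 J2=7
M=3(L−1)−2J1−J2=3·5−2·5−7=-2

M = -2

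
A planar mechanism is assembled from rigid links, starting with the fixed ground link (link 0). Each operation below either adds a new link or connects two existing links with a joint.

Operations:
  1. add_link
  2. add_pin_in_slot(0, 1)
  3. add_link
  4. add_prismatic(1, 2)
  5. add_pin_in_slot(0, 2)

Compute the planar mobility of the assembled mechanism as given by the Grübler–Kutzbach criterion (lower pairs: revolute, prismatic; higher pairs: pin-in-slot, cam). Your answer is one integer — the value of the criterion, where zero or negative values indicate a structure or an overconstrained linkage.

M = 2

[1;0;0] (link 0 is ground)
L+ [2;0;0]
PS(0,1)∈J2 [2;0;1]
L+ [3;0;1]
P(1,2)∈J1 [3;1;1]
PS(0,2)∈J2 [3;1;2]
mobility = 6 − 2 − 2 = 2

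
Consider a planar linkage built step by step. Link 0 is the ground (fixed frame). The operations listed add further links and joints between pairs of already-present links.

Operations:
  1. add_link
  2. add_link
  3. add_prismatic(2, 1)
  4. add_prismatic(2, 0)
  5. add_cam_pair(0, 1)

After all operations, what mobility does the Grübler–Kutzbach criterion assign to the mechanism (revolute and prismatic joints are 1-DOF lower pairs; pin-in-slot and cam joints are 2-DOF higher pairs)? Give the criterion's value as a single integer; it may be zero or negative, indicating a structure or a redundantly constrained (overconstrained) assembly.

(L,J1,J2)=(1,0,0); link0 fixed
link1: (2,0,0)
link2: (3,0,0)
P 2-1 [J1]: (3,1,0)
P 2-0 [J1]: (3,2,0)
C 0-1 [J2]: (3,2,1)
Grübler: 3·2 − 2·2 − 1 = 1

M = 1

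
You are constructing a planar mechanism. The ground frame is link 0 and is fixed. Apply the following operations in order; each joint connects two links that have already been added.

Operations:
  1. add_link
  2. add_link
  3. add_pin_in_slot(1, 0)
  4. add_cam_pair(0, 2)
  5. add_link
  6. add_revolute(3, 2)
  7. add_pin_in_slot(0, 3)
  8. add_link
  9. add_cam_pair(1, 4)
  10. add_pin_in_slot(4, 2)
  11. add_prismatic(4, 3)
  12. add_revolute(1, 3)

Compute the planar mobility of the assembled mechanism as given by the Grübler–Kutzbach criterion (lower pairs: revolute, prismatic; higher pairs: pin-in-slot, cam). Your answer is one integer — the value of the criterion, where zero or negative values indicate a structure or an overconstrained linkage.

M = 1

L=1 J1=0 J2=0
add link → L=2 J1=0 J2=0
add link → L=3 J1=0 J2=0
PS@1,0 dof=2 J2 → L=3 J1=0 J2=1
C@0,2 dof=2 J2 → L=3 J1=0 J2=2
add link → L=4 J1=0 J2=2
R@3,2 dof=1 J1 → L=4 J1=1 J2=2
PS@0,3 dof=2 J2 → L=4 J1=1 J2=3
add link → L=5 J1=1 J2=3
C@1,4 dof=2 J2 → L=5 J1=1 J2=4
PS@4,2 dof=2 J2 → L=5 J1=1 J2=5
P@4,3 dof=1 J1 → L=5 J1=2 J2=5
R@1,3 dof=1 J1 → L=5 J1=3 J2=5
M=3(L−1)−2J1−J2=3·4−2·3−5=1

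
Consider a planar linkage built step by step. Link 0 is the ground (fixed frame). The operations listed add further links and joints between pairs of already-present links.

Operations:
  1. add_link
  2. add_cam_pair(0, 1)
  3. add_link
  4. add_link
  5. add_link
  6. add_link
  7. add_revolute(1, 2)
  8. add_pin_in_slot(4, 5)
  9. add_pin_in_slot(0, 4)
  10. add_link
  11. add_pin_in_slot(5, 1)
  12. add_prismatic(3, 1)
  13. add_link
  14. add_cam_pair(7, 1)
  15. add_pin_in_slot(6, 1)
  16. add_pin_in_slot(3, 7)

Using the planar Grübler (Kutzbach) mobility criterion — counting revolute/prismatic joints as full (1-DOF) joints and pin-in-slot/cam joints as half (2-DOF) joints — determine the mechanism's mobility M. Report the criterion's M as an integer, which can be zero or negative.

ground; <1,0,0>
#1 <2,0,0>
C:0↔1 J2 <2,0,1>
#2 <3,0,1>
#3 <4,0,1>
#4 <5,0,1>
#5 <6,0,1>
R:1↔2 J1 <6,1,1>
PS:4↔5 J2 <6,1,2>
PS:0↔4 J2 <6,1,3>
#6 <7,1,3>
PS:5↔1 J2 <7,1,4>
P:3↔1 J1 <7,2,4>
#7 <8,2,4>
C:7↔1 J2 <8,2,5>
PS:6↔1 J2 <8,2,6>
PS:3↔7 J2 <8,2,7>
3×7 − 2×2 − 1×7 = 10

M = 10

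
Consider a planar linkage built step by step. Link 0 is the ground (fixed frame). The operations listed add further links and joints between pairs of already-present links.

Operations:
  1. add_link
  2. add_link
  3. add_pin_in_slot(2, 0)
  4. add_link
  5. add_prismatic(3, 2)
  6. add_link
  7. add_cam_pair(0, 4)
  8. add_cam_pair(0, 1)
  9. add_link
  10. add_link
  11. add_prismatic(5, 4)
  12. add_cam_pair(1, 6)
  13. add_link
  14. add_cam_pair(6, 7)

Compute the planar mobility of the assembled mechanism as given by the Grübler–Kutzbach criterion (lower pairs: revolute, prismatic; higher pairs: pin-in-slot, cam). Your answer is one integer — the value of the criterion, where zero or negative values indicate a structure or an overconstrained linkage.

M = 12

(L,J1,J2)=(1,0,0); link0 fixed
link1: (2,0,0)
link2: (3,0,0)
PS 2-0 [J2]: (3,0,1)
link3: (4,0,1)
P 3-2 [J1]: (4,1,1)
link4: (5,1,1)
C 0-4 [J2]: (5,1,2)
C 0-1 [J2]: (5,1,3)
link5: (6,1,3)
link6: (7,1,3)
P 5-4 [J1]: (7,2,3)
C 1-6 [J2]: (7,2,4)
link7: (8,2,4)
C 6-7 [J2]: (8,2,5)
Grübler: 3·7 − 2·2 − 5 = 12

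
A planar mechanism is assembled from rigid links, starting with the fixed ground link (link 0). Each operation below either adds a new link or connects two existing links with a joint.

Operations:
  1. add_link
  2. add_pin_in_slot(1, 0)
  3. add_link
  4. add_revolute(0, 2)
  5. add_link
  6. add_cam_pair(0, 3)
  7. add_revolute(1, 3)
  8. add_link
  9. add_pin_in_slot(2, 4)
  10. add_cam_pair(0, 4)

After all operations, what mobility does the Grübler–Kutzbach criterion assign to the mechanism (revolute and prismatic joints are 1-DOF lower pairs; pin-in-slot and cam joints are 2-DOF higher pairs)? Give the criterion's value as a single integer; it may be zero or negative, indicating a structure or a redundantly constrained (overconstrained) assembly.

link 0 = ground. State L|J1|J2 = 1|0|0
+link1  2|0|0
PS(1,0) f=2→J2  2|0|1
+link2  3|0|1
R(0,2) f=1→J1  3|1|1
+link3  4|1|1
C(0,3) f=2→J2  4|1|2
R(1,3) f=1→J1  4|2|2
+link4  5|2|2
PS(2,4) f=2→J2  5|2|3
C(0,4) f=2→J2  5|2|4
M = 3(5−1)−2·2−4 = 12−4−4 = 4

M = 4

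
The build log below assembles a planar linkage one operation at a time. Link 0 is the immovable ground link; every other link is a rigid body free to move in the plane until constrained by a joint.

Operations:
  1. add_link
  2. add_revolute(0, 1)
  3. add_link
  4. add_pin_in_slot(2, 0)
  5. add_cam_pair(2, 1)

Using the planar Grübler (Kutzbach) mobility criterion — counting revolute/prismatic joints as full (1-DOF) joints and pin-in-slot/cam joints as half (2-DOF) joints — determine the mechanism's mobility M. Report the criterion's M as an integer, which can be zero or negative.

M = 2

(L,J1,J2)=(1,0,0); link0 fixed
link1: (2,0,0)
R 0-1 [J1]: (2,1,0)
link2: (3,1,0)
PS 2-0 [J2]: (3,1,1)
C 2-1 [J2]: (3,1,2)
Grübler: 3·2 − 2·1 − 2 = 2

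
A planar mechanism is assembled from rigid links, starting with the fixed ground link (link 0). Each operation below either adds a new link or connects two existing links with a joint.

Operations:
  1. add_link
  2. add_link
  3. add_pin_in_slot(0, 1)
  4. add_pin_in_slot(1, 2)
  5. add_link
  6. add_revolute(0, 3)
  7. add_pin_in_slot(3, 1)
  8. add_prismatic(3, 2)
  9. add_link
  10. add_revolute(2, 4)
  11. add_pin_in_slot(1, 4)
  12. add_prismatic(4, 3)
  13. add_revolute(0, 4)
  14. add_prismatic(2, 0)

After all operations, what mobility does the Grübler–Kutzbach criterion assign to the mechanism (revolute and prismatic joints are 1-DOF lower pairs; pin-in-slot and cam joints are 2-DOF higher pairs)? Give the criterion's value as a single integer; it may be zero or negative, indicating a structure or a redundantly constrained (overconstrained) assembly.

M = -4

L=1 J1=0 J2=0
add link → L=2 J1=0 J2=0
add link → L=3 J1=0 J2=0
PS@0,1 dof=2 J2 → L=3 J1=0 J2=1
PS@1,2 dof=2 J2 → L=3 J1=0 J2=2
add link → L=4 J1=0 J2=2
R@0,3 dof=1 J1 → L=4 J1=1 J2=2
PS@3,1 dof=2 J2 → L=4 J1=1 J2=3
P@3,2 dof=1 J1 → L=4 J1=2 J2=3
add link → L=5 J1=2 J2=3
R@2,4 dof=1 J1 → L=5 J1=3 J2=3
PS@1,4 dof=2 J2 → L=5 J1=3 J2=4
P@4,3 dof=1 J1 → L=5 J1=4 J2=4
R@0,4 dof=1 J1 → L=5 J1=5 J2=4
P@2,0 dof=1 J1 → L=5 J1=6 J2=4
M=3(L−1)−2J1−J2=3·4−2·6−4=-4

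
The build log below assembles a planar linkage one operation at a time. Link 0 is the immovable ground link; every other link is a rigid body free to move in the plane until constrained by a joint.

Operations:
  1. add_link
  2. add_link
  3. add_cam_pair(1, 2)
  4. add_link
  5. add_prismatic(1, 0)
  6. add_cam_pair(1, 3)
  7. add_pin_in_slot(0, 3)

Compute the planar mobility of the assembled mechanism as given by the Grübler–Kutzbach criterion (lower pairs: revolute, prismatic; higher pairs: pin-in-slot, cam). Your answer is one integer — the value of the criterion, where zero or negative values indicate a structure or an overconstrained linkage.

link 0 = ground. State L|J1|J2 = 1|0|0
+link1  2|0|0
+link2  3|0|0
C(1,2) f=2→J2  3|0|1
+link3  4|0|1
P(1,0) f=1→J1  4|1|1
C(1,3) f=2→J2  4|1|2
PS(0,3) f=2→J2  4|1|3
M = 3(4−1)−2·1−3 = 9−2−3 = 4

M = 4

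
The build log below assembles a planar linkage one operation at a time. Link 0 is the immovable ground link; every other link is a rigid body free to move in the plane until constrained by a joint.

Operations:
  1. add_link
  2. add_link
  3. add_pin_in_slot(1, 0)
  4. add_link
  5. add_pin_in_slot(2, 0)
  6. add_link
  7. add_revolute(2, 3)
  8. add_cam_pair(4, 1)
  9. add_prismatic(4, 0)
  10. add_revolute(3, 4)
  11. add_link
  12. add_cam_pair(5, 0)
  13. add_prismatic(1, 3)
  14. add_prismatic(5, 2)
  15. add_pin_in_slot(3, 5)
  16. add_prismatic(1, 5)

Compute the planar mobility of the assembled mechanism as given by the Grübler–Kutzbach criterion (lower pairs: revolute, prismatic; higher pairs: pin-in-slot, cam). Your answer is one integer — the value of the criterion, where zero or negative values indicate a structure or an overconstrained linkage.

(L,J1,J2)=(1,0,0); link0 fixed
link1: (2,0,0)
link2: (3,0,0)
PS 1-0 [J2]: (3,0,1)
link3: (4,0,1)
PS 2-0 [J2]: (4,0,2)
link4: (5,0,2)
R 2-3 [J1]: (5,1,2)
C 4-1 [J2]: (5,1,3)
P 4-0 [J1]: (5,2,3)
R 3-4 [J1]: (5,3,3)
link5: (6,3,3)
C 5-0 [J2]: (6,3,4)
P 1-3 [J1]: (6,4,4)
P 5-2 [J1]: (6,5,4)
PS 3-5 [J2]: (6,5,5)
P 1-5 [J1]: (6,6,5)
Grübler: 3·5 − 2·6 − 5 = -2

M = -2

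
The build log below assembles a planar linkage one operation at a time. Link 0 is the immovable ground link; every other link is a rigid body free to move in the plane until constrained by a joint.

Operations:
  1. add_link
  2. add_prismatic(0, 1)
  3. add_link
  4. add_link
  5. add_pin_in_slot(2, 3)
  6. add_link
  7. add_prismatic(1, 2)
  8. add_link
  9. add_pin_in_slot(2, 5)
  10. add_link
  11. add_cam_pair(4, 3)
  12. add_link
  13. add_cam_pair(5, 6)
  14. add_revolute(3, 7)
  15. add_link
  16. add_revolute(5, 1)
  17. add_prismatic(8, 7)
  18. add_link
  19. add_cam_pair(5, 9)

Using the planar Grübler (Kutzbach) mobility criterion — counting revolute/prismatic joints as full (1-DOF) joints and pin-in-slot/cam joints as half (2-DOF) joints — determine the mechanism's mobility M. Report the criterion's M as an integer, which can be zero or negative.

L=1 J1=0 J2=0
add link → L=2 J1=0 J2=0
P@0,1 dof=1 J1 → L=2 J1=1 J2=0
add link → L=3 J1=1 J2=0
add link → L=4 J1=1 J2=0
PS@2,3 dof=2 J2 → L=4 J1=1 J2=1
add link → L=5 J1=1 J2=1
P@1,2 dof=1 J1 → L=5 J1=2 J2=1
add link → L=6 J1=2 J2=1
PS@2,5 dof=2 J2 → L=6 J1=2 J2=2
add link → L=7 J1=2 J2=2
C@4,3 dof=2 J2 → L=7 J1=2 J2=3
add link → L=8 J1=2 J2=3
C@5,6 dof=2 J2 → L=8 J1=2 J2=4
R@3,7 dof=1 J1 → L=8 J1=3 J2=4
add link → L=9 J1=3 J2=4
R@5,1 dof=1 J1 → L=9 J1=4 J2=4
P@8,7 dof=1 J1 → L=9 J1=5 J2=4
add link → L=10 J1=5 J2=4
C@5,9 dof=2 J2 → L=10 J1=5 J2=5
M=3(L−1)−2J1−J2=3·9−2·5−5=12

M = 12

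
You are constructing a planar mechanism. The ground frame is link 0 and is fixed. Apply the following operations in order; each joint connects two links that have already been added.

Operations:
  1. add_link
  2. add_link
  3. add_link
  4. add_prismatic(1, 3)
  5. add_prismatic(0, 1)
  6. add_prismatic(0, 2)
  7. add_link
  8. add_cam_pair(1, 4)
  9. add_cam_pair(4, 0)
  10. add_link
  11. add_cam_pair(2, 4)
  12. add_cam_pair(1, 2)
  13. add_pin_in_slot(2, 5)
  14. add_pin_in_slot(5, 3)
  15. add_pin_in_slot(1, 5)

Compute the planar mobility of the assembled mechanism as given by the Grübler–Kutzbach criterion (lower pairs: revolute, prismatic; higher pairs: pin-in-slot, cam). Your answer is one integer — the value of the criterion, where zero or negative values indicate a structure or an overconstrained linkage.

M = 2

L=1 J1=0 J2=0
add link → L=2 J1=0 J2=0
add link → L=3 J1=0 J2=0
add link → L=4 J1=0 J2=0
P@1,3 dof=1 J1 → L=4 J1=1 J2=0
P@0,1 dof=1 J1 → L=4 J1=2 J2=0
P@0,2 dof=1 J1 → L=4 J1=3 J2=0
add link → L=5 J1=3 J2=0
C@1,4 dof=2 J2 → L=5 J1=3 J2=1
C@4,0 dof=2 J2 → L=5 J1=3 J2=2
add link → L=6 J1=3 J2=2
C@2,4 dof=2 J2 → L=6 J1=3 J2=3
C@1,2 dof=2 J2 → L=6 J1=3 J2=4
PS@2,5 dof=2 J2 → L=6 J1=3 J2=5
PS@5,3 dof=2 J2 → L=6 J1=3 J2=6
PS@1,5 dof=2 J2 → L=6 J1=3 J2=7
M=3(L−1)−2J1−J2=3·5−2·3−7=2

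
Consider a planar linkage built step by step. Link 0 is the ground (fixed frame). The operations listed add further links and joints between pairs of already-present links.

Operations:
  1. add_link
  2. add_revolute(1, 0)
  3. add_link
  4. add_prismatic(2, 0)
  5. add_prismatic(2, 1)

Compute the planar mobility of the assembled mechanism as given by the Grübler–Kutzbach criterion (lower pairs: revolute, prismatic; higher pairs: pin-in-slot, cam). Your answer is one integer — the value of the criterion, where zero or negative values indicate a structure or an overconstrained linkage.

(L,J1,J2)=(1,0,0); link0 fixed
link1: (2,0,0)
R 1-0 [J1]: (2,1,0)
link2: (3,1,0)
P 2-0 [J1]: (3,2,0)
P 2-1 [J1]: (3,3,0)
Grübler: 3·2 − 2·3 − 0 = 0

M = 0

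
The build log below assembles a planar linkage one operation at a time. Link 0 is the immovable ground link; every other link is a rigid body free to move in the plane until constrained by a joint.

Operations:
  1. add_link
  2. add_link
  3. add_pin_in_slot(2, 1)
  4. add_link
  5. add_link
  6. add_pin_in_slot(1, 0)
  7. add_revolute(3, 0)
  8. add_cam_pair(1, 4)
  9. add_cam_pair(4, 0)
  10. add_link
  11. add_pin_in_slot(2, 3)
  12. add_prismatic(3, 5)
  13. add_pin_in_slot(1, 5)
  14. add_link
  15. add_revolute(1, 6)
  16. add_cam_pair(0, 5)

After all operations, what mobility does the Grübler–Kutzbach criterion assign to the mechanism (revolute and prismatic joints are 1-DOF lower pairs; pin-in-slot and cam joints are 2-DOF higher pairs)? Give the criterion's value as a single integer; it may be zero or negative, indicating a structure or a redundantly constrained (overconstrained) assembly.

ground; <1,0,0>
#1 <2,0,0>
#2 <3,0,0>
PS:2↔1 J2 <3,0,1>
#3 <4,0,1>
#4 <5,0,1>
PS:1↔0 J2 <5,0,2>
R:3↔0 J1 <5,1,2>
C:1↔4 J2 <5,1,3>
C:4↔0 J2 <5,1,4>
#5 <6,1,4>
PS:2↔3 J2 <6,1,5>
P:3↔5 J1 <6,2,5>
PS:1↔5 J2 <6,2,6>
#6 <7,2,6>
R:1↔6 J1 <7,3,6>
C:0↔5 J2 <7,3,7>
3×6 − 2×3 − 1×7 = 5

M = 5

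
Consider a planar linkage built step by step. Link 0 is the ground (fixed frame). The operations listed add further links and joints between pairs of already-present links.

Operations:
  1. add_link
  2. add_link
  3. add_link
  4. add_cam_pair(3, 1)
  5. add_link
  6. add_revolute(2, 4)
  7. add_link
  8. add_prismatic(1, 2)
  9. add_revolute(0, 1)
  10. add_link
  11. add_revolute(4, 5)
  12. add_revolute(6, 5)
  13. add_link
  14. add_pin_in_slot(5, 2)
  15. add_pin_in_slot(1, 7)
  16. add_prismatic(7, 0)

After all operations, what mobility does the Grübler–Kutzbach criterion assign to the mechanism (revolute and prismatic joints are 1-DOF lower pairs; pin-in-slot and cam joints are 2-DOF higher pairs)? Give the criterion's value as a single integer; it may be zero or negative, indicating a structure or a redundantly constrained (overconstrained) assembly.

[1;0;0] (link 0 is ground)
L+ [2;0;0]
L+ [3;0;0]
L+ [4;0;0]
C(3,1)∈J2 [4;0;1]
L+ [5;0;1]
R(2,4)∈J1 [5;1;1]
L+ [6;1;1]
P(1,2)∈J1 [6;2;1]
R(0,1)∈J1 [6;3;1]
L+ [7;3;1]
R(4,5)∈J1 [7;4;1]
R(6,5)∈J1 [7;5;1]
L+ [8;5;1]
PS(5,2)∈J2 [8;5;2]
PS(1,7)∈J2 [8;5;3]
P(7,0)∈J1 [8;6;3]
mobility = 21 − 12 − 3 = 6

M = 6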